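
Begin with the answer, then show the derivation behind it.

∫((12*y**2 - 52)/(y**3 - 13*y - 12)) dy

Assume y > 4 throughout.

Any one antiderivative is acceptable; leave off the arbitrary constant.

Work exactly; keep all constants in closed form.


The answer is 4*log(y - 4) + 4*log(y + 1) + 4*log(y + 3).
Step 1. Decompose ∫((12*y**2 - 52)/(y**3 - 13*y - 12)) dy by partial fractions, (12*y**2 - 52)/(y**3 - 13*y - 12) = 4/(y + 3) + 4/(y + 1) + 4/(y - 4): now ∫(4/(y - 4)) dy + ∫(4/(y + 1)) dy + ∫(4/(y + 3)) dy.
Step 2. Evaluate the standard form [assuming y > 4]: now 4*log(y - 4) + ∫(4/(y + 1)) dy + ∫(4/(y + 3)) dy.
Step 3. Evaluate the standard form [assuming y > -3]: now 4*log(y - 4) + 4*log(y + 3) + ∫(4/(y + 1)) dy.
Step 4. Evaluate the standard form [assuming y > -1]: now 4*log(y - 4) + 4*log(y + 1) + 4*log(y + 3).
Answer: 4*log(y - 4) + 4*log(y + 1) + 4*log(y + 3).


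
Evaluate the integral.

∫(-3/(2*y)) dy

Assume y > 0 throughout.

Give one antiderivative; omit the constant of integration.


Answer: -3*log(y)/2.


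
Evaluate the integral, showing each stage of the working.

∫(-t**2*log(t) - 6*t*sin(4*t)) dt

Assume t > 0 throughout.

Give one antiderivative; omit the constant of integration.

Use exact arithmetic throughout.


Step 1. Rewrite: now ∫(-6*t*sin(4*t)) dt + ∫(-t**2*log(t)) dt.
Step 2. Integrate ∫(-t**2*log(t)) dt by parts with u = log(t), dv = (-t**2) dt, so v = -t**3/3 [assuming t > 0]: now -t**3*log(t)/3 + ∫(t**2/3) dt + ∫(-6*t*sin(4*t)) dt.
Step 3. Evaluate the standard form: now -t**3*log(t)/3 + t**3/9 + ∫(-6*t*sin(4*t)) dt.
Step 4. Integrate ∫(-6*t*sin(4*t)) dt by parts with u = t, dv = (-6*sin(4*t)) dt, so v = 3*cos(4*t)/2: now -t**3*log(t)/3 + t**3/9 + 3*t*cos(4*t)/2 + ∫(-3*cos(4*t)/2) dt.
Step 5. Evaluate the standard form: now -t**3*log(t)/3 + t**3/9 + 3*t*cos(4*t)/2 - 3*sin(4*t)/8.
Answer: -t**3*log(t)/3 + t**3/9 + 3*t*cos(4*t)/2 - 3*sin(4*t)/8.


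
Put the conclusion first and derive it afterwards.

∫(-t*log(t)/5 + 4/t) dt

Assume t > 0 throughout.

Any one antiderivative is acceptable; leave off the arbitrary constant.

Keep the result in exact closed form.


The answer is -t**2*log(t)/10 + t**2/20 + 4*log(t).
Step 1. Rewrite: now ∫(4/t) dt + ∫(-t*log(t)/5) dt.
Step 2. Evaluate the standard form [assuming t > 0]: now 4*log(t) + ∫(-t*log(t)/5) dt.
Step 3. Integrate ∫(-t*log(t)/5) dt by parts with u = log(t), dv = (-t/5) dt, so v = -t**2/10 [assuming t > 0]: now -t**2*log(t)/10 + 4*log(t) + ∫(t/10) dt.
Step 4. Evaluate the standard form: now -t**2*log(t)/10 + t**2/20 + 4*log(t).
Answer: -t**2*log(t)/10 + t**2/20 + 4*log(t).


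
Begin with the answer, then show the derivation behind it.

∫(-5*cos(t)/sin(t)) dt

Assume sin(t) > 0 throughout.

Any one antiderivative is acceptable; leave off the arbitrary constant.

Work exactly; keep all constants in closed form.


The answer is -5*log(sin(t)).
Step 1. Substitute u = sin(t), turning ∫(-5*cos(t)/sin(t)) dt into ∫(-5/u) du: now ∫(-5/u) du.
Step 2. Evaluate the standard form [assuming u > 0]: now -5*log(u).
Step 3. Substitute back u = sin(t): now -5*log(sin(t)).
Answer: -5*log(sin(t)).


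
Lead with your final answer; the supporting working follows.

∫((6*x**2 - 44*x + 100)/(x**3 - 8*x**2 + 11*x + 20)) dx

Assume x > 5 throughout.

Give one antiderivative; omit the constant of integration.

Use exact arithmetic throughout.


The answer is 5*log(x - 5) - 4*log(x - 4) + 5*log(x + 1).
Step 1. Decompose ∫((6*x**2 - 44*x + 100)/(x**3 - 8*x**2 + 11*x + 20)) dx by partial fractions, (6*x**2 - 44*x + 100)/(x**3 - 8*x**2 + 11*x + 20) = 5/(x + 1) - 4/(x - 4) + 5/(x - 5): now ∫(5/(x - 5)) dx + ∫(-4/(x - 4)) dx + ∫(5/(x + 1)) dx.
Step 2. Evaluate the standard form [assuming x > -1]: now 5*log(x + 1) + ∫(5/(x - 5)) dx + ∫(-4/(x - 4)) dx.
Step 3. Evaluate the standard form [assuming x > 4]: now -4*log(x - 4) + 5*log(x + 1) + ∫(5/(x - 5)) dx.
Step 4. Evaluate the standard form [assuming x > 5]: now 5*log(x - 5) - 4*log(x - 4) + 5*log(x + 1).
Answer: 5*log(x - 5) - 4*log(x - 4) + 5*log(x + 1).


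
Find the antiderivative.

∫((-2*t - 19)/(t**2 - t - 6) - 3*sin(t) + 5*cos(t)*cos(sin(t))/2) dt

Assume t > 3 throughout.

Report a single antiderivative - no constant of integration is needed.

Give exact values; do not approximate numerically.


Answer: -5*log(t - 3) + 3*log(t + 2) + 5*sin(sin(t))/2 + 3*cos(t).


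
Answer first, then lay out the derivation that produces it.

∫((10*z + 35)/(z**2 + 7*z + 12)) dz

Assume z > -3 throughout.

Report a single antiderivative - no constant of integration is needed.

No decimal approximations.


The answer is 5*log(z + 3) + 5*log(z + 4).
Step 1. Decompose ∫((10*z + 35)/(z**2 + 7*z + 12)) dz by partial fractions, (10*z + 35)/(z**2 + 7*z + 12) = 5/(z + 4) + 5/(z + 3): now ∫(5/(z + 3)) dz + ∫(5/(z + 4)) dz.
Step 2. Evaluate the standard form [assuming z > -3]: now 5*log(z + 3) + ∫(5/(z + 4)) dz.
Step 3. Evaluate the standard form [assuming z > -4]: now 5*log(z + 3) + 5*log(z + 4).
Answer: 5*log(z + 3) + 5*log(z + 4).


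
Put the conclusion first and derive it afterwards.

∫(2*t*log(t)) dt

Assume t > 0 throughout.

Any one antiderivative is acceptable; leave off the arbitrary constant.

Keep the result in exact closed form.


The answer is t**2*log(t) - t**2/2.
Step 1. Integrate ∫(2*t*log(t)) dt by parts with u = log(t), dv = (2*t) dt, so v = t**2 [assuming t > 0]: now t**2*log(t) + ∫(-t) dt.
Step 2. Evaluate the standard form: now t**2*log(t) - t**2/2.
Answer: t**2*log(t) - t**2/2.


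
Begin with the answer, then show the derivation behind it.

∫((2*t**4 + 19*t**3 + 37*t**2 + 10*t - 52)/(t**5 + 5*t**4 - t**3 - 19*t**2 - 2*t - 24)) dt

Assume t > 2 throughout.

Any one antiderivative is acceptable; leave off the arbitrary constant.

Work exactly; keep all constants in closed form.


The answer is 2*log(t - 2) + 2*log(t + 3) - 2*log(t + 4) + 3*atan(t).
Step 1. Decompose ∫((2*t**4 + 19*t**3 + 37*t**2 + 10*t - 52)/(t**5 + 5*t**4 - t**3 - 19*t**2 - 2*t - 24)) dt by partial fractions, (2*t**4 + 19*t**3 + 37*t**2 + 10*t - 52)/(t**5 + 5*t**4 - t**3 - 19*t**2 - 2*t - 24) = 3/(t**2 + 1) - 2/(t + 4) + 2/(t + 3) + 2/(t - 2): now ∫(2/(t - 2)) dt + ∫(2/(t + 3)) dt + ∫(-2/(t + 4)) dt + ∫(3/(t**2 + 1)) dt.
Step 2. Evaluate the standard form [assuming t > -4]: now -2*log(t + 4) + ∫(2/(t - 2)) dt + ∫(2/(t + 3)) dt + ∫(3/(t**2 + 1)) dt.
Step 3. Evaluate the standard form [assuming t > -3]: now 2*log(t + 3) - 2*log(t + 4) + ∫(2/(t - 2)) dt + ∫(3/(t**2 + 1)) dt.
Step 4. Evaluate the standard form [assuming t > 2]: now 2*log(t - 2) + 2*log(t + 3) - 2*log(t + 4) + ∫(3/(t**2 + 1)) dt.
Step 5. Evaluate the standard form: now 2*log(t - 2) + 2*log(t + 3) - 2*log(t + 4) + 3*atan(t).
Answer: 2*log(t - 2) + 2*log(t + 3) - 2*log(t + 4) + 3*atan(t).


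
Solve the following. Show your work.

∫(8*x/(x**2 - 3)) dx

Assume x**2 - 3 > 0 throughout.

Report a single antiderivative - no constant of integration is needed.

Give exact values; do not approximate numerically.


Step 1. Substitute u = x**2 - 3, turning ∫(8*x/(x**2 - 3)) dx into ∫(4/u) du: now ∫(4/u) du.
Step 2. Evaluate the standard form [assuming u > 0]: now 4*log(u).
Step 3. Substitute back u = x**2 - 3: now 4*log(x**2 - 3).
Answer: 4*log(x**2 - 3).


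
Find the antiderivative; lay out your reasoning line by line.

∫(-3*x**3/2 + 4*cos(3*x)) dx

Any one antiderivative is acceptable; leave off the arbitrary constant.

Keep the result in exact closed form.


Step 1. Rewrite: now ∫(-3*x**3/2) dx + ∫(4*cos(3*x)) dx.
Step 2. Evaluate the standard form: now 4*sin(3*x)/3 + ∫(-3*x**3/2) dx.
Step 3. Evaluate the standard form: now -3*x**4/8 + 4*sin(3*x)/3.
Answer: -3*x**4/8 + 4*sin(3*x)/3.


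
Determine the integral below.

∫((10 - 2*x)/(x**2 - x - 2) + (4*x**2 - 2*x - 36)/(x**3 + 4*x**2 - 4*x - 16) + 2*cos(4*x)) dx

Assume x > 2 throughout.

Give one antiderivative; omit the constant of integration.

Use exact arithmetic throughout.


Answer: log(x - 2) - 4*log(x + 1) + 2*log(x + 2) + 3*log(x + 4) + sin(4*x)/2.


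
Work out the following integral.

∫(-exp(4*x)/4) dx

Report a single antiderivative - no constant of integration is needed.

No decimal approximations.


Answer: -exp(4*x)/16.


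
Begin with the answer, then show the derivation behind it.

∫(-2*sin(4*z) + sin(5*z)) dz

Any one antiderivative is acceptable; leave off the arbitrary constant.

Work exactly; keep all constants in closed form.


The answer is cos(4*z)/2 - cos(5*z)/5.
Step 1. Rewrite: now ∫(-2*sin(4*z)) dz + ∫(sin(5*z)) dz.
Step 2. Evaluate the standard form: now cos(4*z)/2 + ∫(sin(5*z)) dz.
Step 3. Evaluate the standard form: now cos(4*z)/2 - cos(5*z)/5.
Answer: cos(4*z)/2 - cos(5*z)/5.


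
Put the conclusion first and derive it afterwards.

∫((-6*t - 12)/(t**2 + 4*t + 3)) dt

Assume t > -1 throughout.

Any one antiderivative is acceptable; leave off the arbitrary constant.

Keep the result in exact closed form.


The answer is -3*log(t + 1) - 3*log(t + 3).
Step 1. Decompose ∫((-6*t - 12)/(t**2 + 4*t + 3)) dt by partial fractions, (-6*t - 12)/(t**2 + 4*t + 3) = -3/(t + 3) - 3/(t + 1): now ∫(-3/(t + 1)) dt + ∫(-3/(t + 3)) dt.
Step 2. Evaluate the standard form [assuming t > -1]: now -3*log(t + 1) + ∫(-3/(t + 3)) dt.
Step 3. Evaluate the standard form [assuming t > -3]: now -3*log(t + 1) - 3*log(t + 3).
Answer: -3*log(t + 1) - 3*log(t + 3).


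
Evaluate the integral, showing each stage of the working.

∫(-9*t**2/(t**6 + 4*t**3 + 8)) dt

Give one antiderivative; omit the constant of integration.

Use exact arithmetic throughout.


Step 1. Substitute u = t**3 + 2, turning ∫(-9*t**2/(t**6 + 4*t**3 + 8)) dt into ∫(-3/(u**2 + 4)) du: now ∫(-3/(u**2 + 4)) du.
Step 2. Evaluate the standard form: now -3*atan(u/2)/2.
Step 3. Substitute back u = t**3 + 2: now -3*atan(t**3/2 + 1)/2.
Answer: -3*atan(t**3/2 + 1)/2.


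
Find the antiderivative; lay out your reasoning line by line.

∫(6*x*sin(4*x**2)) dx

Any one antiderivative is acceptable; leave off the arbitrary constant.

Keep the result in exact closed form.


Step 1. Substitute u = x**2, turning ∫(6*x*sin(4*x**2)) dx into ∫(3*sin(4*u)) du: now ∫(3*sin(4*u)) du.
Step 2. Evaluate the standard form: now -3*cos(4*u)/4.
Step 3. Substitute back u = x**2: now -3*cos(4*x**2)/4.
Answer: -3*cos(4*x**2)/4.


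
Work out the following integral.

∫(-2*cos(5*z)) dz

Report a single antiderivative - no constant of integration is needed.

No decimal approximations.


Answer: -2*sin(5*z)/5.


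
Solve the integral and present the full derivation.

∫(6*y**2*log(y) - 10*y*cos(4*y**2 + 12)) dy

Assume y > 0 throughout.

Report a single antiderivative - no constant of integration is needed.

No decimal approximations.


Step 1. Rewrite: now ∫(-10*y*cos(4*y**2 + 12)) dy + ∫(6*y**2*log(y)) dy.
Step 2. Integrate ∫(6*y**2*log(y)) dy by parts with u = log(y), dv = (6*y**2) dy, so v = 2*y**3 [assuming y > 0]: now 2*y**3*log(y) + ∫(-2*y**2) dy + ∫(-10*y*cos(4*y**2 + 12)) dy.
Step 3. Evaluate the standard form: now 2*y**3*log(y) - 2*y**3/3 + ∫(-10*y*cos(4*y**2 + 12)) dy.
Step 4. Substitute u = y**2 + 3, turning ∫(-10*y*cos(4*y**2 + 12)) dy into ∫(-5*cos(4*u)) du: now 2*y**3*log(y) - 2*y**3/3 + ∫(-5*cos(4*u)) du.
Step 5. Evaluate the standard form: now 2*y**3*log(y) - 2*y**3/3 - 5*sin(4*u)/4.
Step 6. Substitute back u = y**2 + 3: now 2*y**3*log(y) - 2*y**3/3 - 5*sin(4*y**2 + 12)/4.
Answer: 2*y**3*log(y) - 2*y**3/3 - 5*sin(4*y**2 + 12)/4.


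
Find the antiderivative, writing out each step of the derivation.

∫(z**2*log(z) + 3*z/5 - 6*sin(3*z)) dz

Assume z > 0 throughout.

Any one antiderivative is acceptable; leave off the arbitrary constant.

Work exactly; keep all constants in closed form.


Step 1. Rewrite: now ∫(3*z/5) dz + ∫(z**2*log(z)) dz + ∫(-6*sin(3*z)) dz.
Step 2. Evaluate the standard form: now 2*cos(3*z) + ∫(3*z/5) dz + ∫(z**2*log(z)) dz.
Step 3. Integrate ∫(z**2*log(z)) dz by parts with u = log(z), dv = (z**2) dz, so v = z**3/3 [assuming z > 0]: now z**3*log(z)/3 + 2*cos(3*z) + ∫(3*z/5) dz + ∫(-z**2/3) dz.
Step 4. Evaluate the standard form: now z**3*log(z)/3 - z**3/9 + 2*cos(3*z) + ∫(3*z/5) dz.
Step 5. Evaluate the standard form: now z**3*log(z)/3 - z**3/9 + 3*z**2/10 + 2*cos(3*z).
Answer: z**3*log(z)/3 - z**3/9 + 3*z**2/10 + 2*cos(3*z).


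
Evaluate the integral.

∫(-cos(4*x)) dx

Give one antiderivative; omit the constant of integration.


Answer: -sin(4*x)/4.


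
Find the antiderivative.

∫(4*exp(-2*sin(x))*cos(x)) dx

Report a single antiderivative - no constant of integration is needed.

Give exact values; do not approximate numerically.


Answer: -2*exp(-2*sin(x)).


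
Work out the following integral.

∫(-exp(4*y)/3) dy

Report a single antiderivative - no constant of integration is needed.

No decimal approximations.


Answer: -exp(4*y)/12.


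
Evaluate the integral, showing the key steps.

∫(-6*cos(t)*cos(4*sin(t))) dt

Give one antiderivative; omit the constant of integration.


Step 1. Substitute u = sin(t), turning ∫(-6*cos(t)*cos(4*sin(t))) dt into ∫(-6*cos(4*u)) du: now ∫(-6*cos(4*u)) du.
Step 2. Evaluate the standard form: now -3*sin(4*u)/2.
Step 3. Substitute back u = sin(t): now -3*sin(4*sin(t))/2.
Answer: -3*sin(4*sin(t))/2.


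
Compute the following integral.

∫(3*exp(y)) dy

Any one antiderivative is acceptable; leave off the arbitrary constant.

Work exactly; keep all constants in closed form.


Answer: 3*exp(y).


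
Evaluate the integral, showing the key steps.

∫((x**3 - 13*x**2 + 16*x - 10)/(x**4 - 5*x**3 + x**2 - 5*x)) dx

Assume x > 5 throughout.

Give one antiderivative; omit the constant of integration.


Step 1. Decompose ∫((x**3 - 13*x**2 + 16*x - 10)/(x**4 - 5*x**3 + x**2 - 5*x)) dx by partial fractions, (x**3 - 13*x**2 + 16*x - 10)/(x**4 - 5*x**3 + x**2 - 5*x) = -3/(x**2 + 1) - 1/(x - 5) + 2/x: now ∫(2/x) dx + ∫(-1/(x - 5)) dx + ∫(-3/(x**2 + 1)) dx.
Step 2. Evaluate the standard form [assuming x > 0]: now 2*log(x) + ∫(-1/(x - 5)) dx + ∫(-3/(x**2 + 1)) dx.
Step 3. Evaluate the standard form [assuming x > 5]: now 2*log(x) - log(x - 5) + ∫(-3/(x**2 + 1)) dx.
Step 4. Evaluate the standard form: now 2*log(x) - log(x - 5) - 3*atan(x).
Answer: 2*log(x) - log(x - 5) - 3*atan(x).


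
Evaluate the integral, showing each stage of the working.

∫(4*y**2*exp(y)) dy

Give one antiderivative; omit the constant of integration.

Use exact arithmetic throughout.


Step 1. Integrate ∫(4*y**2*exp(y)) dy by parts with u = y**2, dv = (4*exp(y)) dy, so v = 4*exp(y): now 4*y**2*exp(y) + ∫(-8*y*exp(y)) dy.
Step 2. Integrate ∫(-8*y*exp(y)) dy by parts with u = y, dv = (-8*exp(y)) dy, so v = -8*exp(y): now 4*y**2*exp(y) - 8*y*exp(y) + ∫(8*exp(y)) dy.
Step 3. Evaluate the standard form: now 4*y**2*exp(y) - 8*y*exp(y) + 8*exp(y).
Answer: 4*y**2*exp(y) - 8*y*exp(y) + 8*exp(y).


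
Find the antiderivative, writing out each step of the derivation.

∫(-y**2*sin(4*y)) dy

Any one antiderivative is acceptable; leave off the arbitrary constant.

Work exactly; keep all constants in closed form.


Step 1. Integrate ∫(-y**2*sin(4*y)) dy by parts with u = y**2, dv = (-sin(4*y)) dy, so v = cos(4*y)/4: now y**2*cos(4*y)/4 + ∫(-y*cos(4*y)/2) dy.
Step 2. Integrate ∫(-y*cos(4*y)/2) dy by parts with u = y, dv = (-cos(4*y)/2) dy, so v = -sin(4*y)/8: now y**2*cos(4*y)/4 - y*sin(4*y)/8 + ∫(sin(4*y)/8) dy.
Step 3. Evaluate the standard form: now y**2*cos(4*y)/4 - y*sin(4*y)/8 - cos(4*y)/32.
Answer: y**2*cos(4*y)/4 - y*sin(4*y)/8 - cos(4*y)/32.


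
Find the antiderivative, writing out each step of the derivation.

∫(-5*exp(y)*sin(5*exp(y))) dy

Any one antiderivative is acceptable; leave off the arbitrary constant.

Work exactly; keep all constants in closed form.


Step 1. Substitute u = exp(y), turning ∫(-5*exp(y)*sin(5*exp(y))) dy into ∫(-5*sin(5*u)) du: now ∫(-5*sin(5*u)) du.
Step 2. Evaluate the standard form: now cos(5*u).
Step 3. Substitute back u = exp(y): now cos(5*exp(y)).
Answer: cos(5*exp(y)).


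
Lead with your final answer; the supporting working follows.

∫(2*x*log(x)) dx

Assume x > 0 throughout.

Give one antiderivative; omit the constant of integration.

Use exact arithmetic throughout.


The answer is x**2*log(x) - x**2/2.
Step 1. Integrate ∫(2*x*log(x)) dx by parts with u = log(x), dv = (2*x) dx, so v = x**2 [assuming x > 0]: now x**2*log(x) + ∫(-x) dx.
Step 2. Evaluate the standard form: now x**2*log(x) - x**2/2.
Answer: x**2*log(x) - x**2/2.


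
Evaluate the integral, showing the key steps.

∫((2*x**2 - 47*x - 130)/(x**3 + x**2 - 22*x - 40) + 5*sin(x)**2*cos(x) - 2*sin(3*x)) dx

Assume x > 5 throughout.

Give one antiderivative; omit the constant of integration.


Step 1. Rewrite: now ∫((2*x**2 - 47*x - 130)/(x**3 + x**2 - 22*x - 40)) dx + ∫(5*sin(x)**2*cos(x)) dx + ∫(-2*sin(3*x)) dx.
Step 2. Substitute u = sin(x), turning ∫(5*sin(x)**2*cos(x)) dx into ∫(5*u**2) du: now ∫(5*u**2) du + ∫((2*x**2 - 47*x - 130)/(x**3 + x**2 - 22*x - 40)) dx + ∫(-2*sin(3*x)) dx.
Step 3. Evaluate the standard form: now 5*u**3/3 + ∫((2*x**2 - 47*x - 130)/(x**3 + x**2 - 22*x - 40)) dx + ∫(-2*sin(3*x)) dx.
Step 4. Substitute back u = sin(x): now 5*sin(x)**3/3 + ∫((2*x**2 - 47*x - 130)/(x**3 + x**2 - 22*x - 40)) dx + ∫(-2*sin(3*x)) dx.
Step 5. Evaluate the standard form: now 5*sin(x)**3/3 + 2*cos(3*x)/3 + ∫((2*x**2 - 47*x - 130)/(x**3 + x**2 - 22*x - 40)) dx.
Step 6. Decompose ∫((2*x**2 - 47*x - 130)/(x**3 + x**2 - 22*x - 40)) dx by partial fractions, (2*x**2 - 47*x - 130)/(x**3 + x**2 - 22*x - 40) = 5/(x + 4) + 2/(x + 2) - 5/(x - 5): now 5*sin(x)**3/3 + 2*cos(3*x)/3 + ∫(-5/(x - 5)) dx + ∫(2/(x + 2)) dx + ∫(5/(x + 4)) dx.
Step 7. Evaluate the standard form [assuming x > 5]: now -5*log(x - 5) + 5*sin(x)**3/3 + 2*cos(3*x)/3 + ∫(2/(x + 2)) dx + ∫(5/(x + 4)) dx.
Step 8. Evaluate the standard form [assuming x > -2]: now -5*log(x - 5) + 2*log(x + 2) + 5*sin(x)**3/3 + 2*cos(3*x)/3 + ∫(5/(x + 4)) dx.
Step 9. Evaluate the standard form [assuming x > -4]: now -5*log(x - 5) + 2*log(x + 2) + 5*log(x + 4) + 5*sin(x)**3/3 + 2*cos(3*x)/3.
Answer: -5*log(x - 5) + 2*log(x + 2) + 5*log(x + 4) + 5*sin(x)**3/3 + 2*cos(3*x)/3.


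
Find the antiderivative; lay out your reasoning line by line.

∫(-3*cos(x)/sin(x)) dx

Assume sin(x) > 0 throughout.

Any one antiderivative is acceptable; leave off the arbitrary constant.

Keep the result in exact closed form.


Step 1. Substitute u = sin(x), turning ∫(-3*cos(x)/sin(x)) dx into ∫(-3/u) du: now ∫(-3/u) du.
Step 2. Evaluate the standard form [assuming u > 0]: now -3*log(u).
Step 3. Substitute back u = sin(x): now -3*log(sin(x)).
Answer: -3*log(sin(x)).


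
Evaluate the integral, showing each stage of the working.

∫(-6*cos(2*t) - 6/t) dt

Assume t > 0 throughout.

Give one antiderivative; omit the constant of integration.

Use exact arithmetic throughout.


Step 1. Rewrite: now ∫(-6/t) dt + ∫(-6*cos(2*t)) dt.
Step 2. Evaluate the standard form: now -3*sin(2*t) + ∫(-6/t) dt.
Step 3. Evaluate the standard form [assuming t > 0]: now -6*log(t) - 3*sin(2*t).
Answer: -6*log(t) - 3*sin(2*t).


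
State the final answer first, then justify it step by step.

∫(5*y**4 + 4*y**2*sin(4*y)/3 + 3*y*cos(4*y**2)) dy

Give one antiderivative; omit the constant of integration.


The answer is y**5 - y**2*cos(4*y)/3 + y*sin(4*y)/6 + 3*sin(4*y**2)/8 + cos(4*y)/24.
Step 1. Rewrite: now ∫(5*y**4) dy + ∫(3*y*cos(4*y**2)) dy + ∫(4*y**2*sin(4*y)/3) dy.
Step 2. Integrate ∫(4*y**2*sin(4*y)/3) dy by parts with u = y**2, dv = (4*sin(4*y)/3) dy, so v = -cos(4*y)/3: now -y**2*cos(4*y)/3 + ∫(5*y**4) dy + ∫(2*y*cos(4*y)/3) dy + ∫(3*y*cos(4*y**2)) dy.
Step 3. Integrate ∫(2*y*cos(4*y)/3) dy by parts with u = y, dv = (2*cos(4*y)/3) dy, so v = sin(4*y)/6: now -y**2*cos(4*y)/3 + y*sin(4*y)/6 + ∫(5*y**4) dy + ∫(3*y*cos(4*y**2)) dy + ∫(-sin(4*y)/6) dy.
Step 4. Evaluate the standard form: now -y**2*cos(4*y)/3 + y*sin(4*y)/6 + cos(4*y)/24 + ∫(5*y**4) dy + ∫(3*y*cos(4*y**2)) dy.
Step 5. Substitute u = y**2, turning ∫(3*y*cos(4*y**2)) dy into ∫(3*cos(4*u)/2) du: now -y**2*cos(4*y)/3 + y*sin(4*y)/6 + cos(4*y)/24 + ∫(5*y**4) dy + ∫(3*cos(4*u)/2) du.
Step 6. Evaluate the standard form: now -y**2*cos(4*y)/3 + y*sin(4*y)/6 + 3*sin(4*u)/8 + cos(4*y)/24 + ∫(5*y**4) dy.
Step 7. Substitute back u = y**2: now -y**2*cos(4*y)/3 + y*sin(4*y)/6 + 3*sin(4*y**2)/8 + cos(4*y)/24 + ∫(5*y**4) dy.
Step 8. Evaluate the standard form: now y**5 - y**2*cos(4*y)/3 + y*sin(4*y)/6 + 3*sin(4*y**2)/8 + cos(4*y)/24.
Answer: y**5 - y**2*cos(4*y)/3 + y*sin(4*y)/6 + 3*sin(4*y**2)/8 + cos(4*y)/24.


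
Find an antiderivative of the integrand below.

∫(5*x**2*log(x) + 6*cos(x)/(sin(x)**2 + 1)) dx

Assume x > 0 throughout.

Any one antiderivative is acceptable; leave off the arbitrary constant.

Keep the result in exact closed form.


Answer: 5*x**3*log(x)/3 - 5*x**3/9 + 6*atan(sin(x)).


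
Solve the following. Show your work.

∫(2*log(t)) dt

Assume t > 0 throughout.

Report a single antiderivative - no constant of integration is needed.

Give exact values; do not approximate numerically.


Step 1. Integrate ∫(2*log(t)) dt by parts with u = log(t), dv = (2) dt, so v = 2*t [assuming t > 0]: now 2*t*log(t) + ∫(-2) dt.
Step 2. Evaluate the standard form: now 2*t*log(t) - 2*t.
Answer: 2*t*log(t) - 2*t.


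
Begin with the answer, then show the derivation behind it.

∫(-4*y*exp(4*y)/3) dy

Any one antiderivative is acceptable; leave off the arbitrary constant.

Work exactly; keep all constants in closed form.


The answer is -y*exp(4*y)/3 + exp(4*y)/12.
Step 1. Integrate ∫(-4*y*exp(4*y)/3) dy by parts with u = y, dv = (-4*exp(4*y)/3) dy, so v = -exp(4*y)/3: now -y*exp(4*y)/3 + ∫(exp(4*y)/3) dy.
Step 2. Evaluate the standard form: now -y*exp(4*y)/3 + exp(4*y)/12.
Answer: -y*exp(4*y)/3 + exp(4*y)/12.


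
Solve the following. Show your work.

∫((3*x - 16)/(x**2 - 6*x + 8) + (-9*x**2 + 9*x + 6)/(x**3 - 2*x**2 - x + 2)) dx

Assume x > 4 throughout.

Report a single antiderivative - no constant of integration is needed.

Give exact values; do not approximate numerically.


Step 1. Rewrite: now ∫((3*x - 16)/(x**2 - 6*x + 8)) dx + ∫((-9*x**2 + 9*x + 6)/(x**3 - 2*x**2 - x + 2)) dx.
Step 2. Decompose ∫((3*x - 16)/(x**2 - 6*x + 8)) dx by partial fractions, (3*x - 16)/(x**2 - 6*x + 8) = 5/(x - 2) - 2/(x - 4): now ∫((-9*x**2 + 9*x + 6)/(x**3 - 2*x**2 - x + 2)) dx + ∫(-2/(x - 4)) dx + ∫(5/(x - 2)) dx.
Step 3. Evaluate the standard form [assuming x > 4]: now -2*log(x - 4) + ∫((-9*x**2 + 9*x + 6)/(x**3 - 2*x**2 - x + 2)) dx + ∫(5/(x - 2)) dx.
Step 4. Evaluate the standard form [assuming x > 2]: now -2*log(x - 4) + 5*log(x - 2) + ∫((-9*x**2 + 9*x + 6)/(x**3 - 2*x**2 - x + 2)) dx.
Step 5. Decompose ∫((-9*x**2 + 9*x + 6)/(x**3 - 2*x**2 - x + 2)) dx by partial fractions, (-9*x**2 + 9*x + 6)/(x**3 - 2*x**2 - x + 2) = -2/(x + 1) - 3/(x - 1) - 4/(x - 2): now -2*log(x - 4) + 5*log(x - 2) + ∫(-4/(x - 2)) dx + ∫(-3/(x - 1)) dx + ∫(-2/(x + 1)) dx.
Step 6. Evaluate the standard form [assuming x > -1]: now -2*log(x - 4) + 5*log(x - 2) - 2*log(x + 1) + ∫(-4/(x - 2)) dx + ∫(-3/(x - 1)) dx.
Step 7. Evaluate the standard form [assuming x > 1]: now -2*log(x - 4) + 5*log(x - 2) - 3*log(x - 1) - 2*log(x + 1) + ∫(-4/(x - 2)) dx.
Step 8. Evaluate the standard form [assuming x > 2]: now -2*log(x - 4) + log(x - 2) - 3*log(x - 1) - 2*log(x + 1).
Answer: -2*log(x - 4) + log(x - 2) - 3*log(x - 1) - 2*log(x + 1).


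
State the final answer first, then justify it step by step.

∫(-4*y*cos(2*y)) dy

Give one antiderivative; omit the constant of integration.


The answer is -2*y*sin(2*y) - cos(2*y).
Step 1. Integrate ∫(-4*y*cos(2*y)) dy by parts with u = y, dv = (-4*cos(2*y)) dy, so v = -2*sin(2*y): now -2*y*sin(2*y) + ∫(2*sin(2*y)) dy.
Step 2. Evaluate the standard form: now -2*y*sin(2*y) - cos(2*y).
Answer: -2*y*sin(2*y) - cos(2*y).


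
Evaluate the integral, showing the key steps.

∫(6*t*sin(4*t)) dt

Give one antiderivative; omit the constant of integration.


Step 1. Integrate ∫(6*t*sin(4*t)) dt by parts with u = t, dv = (6*sin(4*t)) dt, so v = -3*cos(4*t)/2: now -3*t*cos(4*t)/2 + ∫(3*cos(4*t)/2) dt.
Step 2. Evaluate the standard form: now -3*t*cos(4*t)/2 + 3*sin(4*t)/8.
Answer: -3*t*cos(4*t)/2 + 3*sin(4*t)/8.


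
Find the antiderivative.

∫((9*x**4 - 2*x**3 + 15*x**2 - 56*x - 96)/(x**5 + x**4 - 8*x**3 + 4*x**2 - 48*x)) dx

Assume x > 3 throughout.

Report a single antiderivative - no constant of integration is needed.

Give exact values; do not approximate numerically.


Answer: 2*log(x) + 2*log(x - 3) + 5*log(x + 4) + 3*atan(x/2)/2.


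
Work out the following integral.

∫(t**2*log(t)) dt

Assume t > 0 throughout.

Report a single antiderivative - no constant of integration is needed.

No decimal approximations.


Answer: t**3*log(t)/3 - t**3/9.


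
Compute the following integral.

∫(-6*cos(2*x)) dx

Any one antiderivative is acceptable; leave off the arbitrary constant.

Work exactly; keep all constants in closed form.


Answer: -3*sin(2*x).


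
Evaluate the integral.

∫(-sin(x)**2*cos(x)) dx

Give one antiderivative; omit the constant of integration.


Answer: -sin(x)**3/3.


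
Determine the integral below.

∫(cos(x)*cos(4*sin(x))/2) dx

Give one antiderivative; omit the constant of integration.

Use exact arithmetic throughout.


Answer: sin(4*sin(x))/8.


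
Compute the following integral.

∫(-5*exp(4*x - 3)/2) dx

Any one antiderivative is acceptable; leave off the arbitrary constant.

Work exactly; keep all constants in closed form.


Answer: -5*exp(4*x - 3)/8.


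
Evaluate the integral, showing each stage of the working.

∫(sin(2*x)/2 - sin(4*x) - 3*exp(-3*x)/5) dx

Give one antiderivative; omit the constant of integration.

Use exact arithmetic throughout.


Step 1. Rewrite: now ∫(-3*exp(-3*x)/5) dx + ∫(sin(2*x)/2) dx + ∫(-sin(4*x)) dx.
Step 2. Evaluate the standard form: now cos(4*x)/4 + ∫(-3*exp(-3*x)/5) dx + ∫(sin(2*x)/2) dx.
Step 3. Evaluate the standard form: now cos(4*x)/4 + ∫(sin(2*x)/2) dx + exp(-3*x)/5.
Step 4. Evaluate the standard form: now -cos(2*x)/4 + cos(4*x)/4 + exp(-3*x)/5.
Answer: -cos(2*x)/4 + cos(4*x)/4 + exp(-3*x)/5.


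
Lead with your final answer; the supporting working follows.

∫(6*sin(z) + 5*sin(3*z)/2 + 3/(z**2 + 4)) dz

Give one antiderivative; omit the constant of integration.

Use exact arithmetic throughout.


The answer is -6*cos(z) - 5*cos(3*z)/6 + 3*atan(z/2)/2.
Step 1. Rewrite: now ∫(3/(z**2 + 4)) dz + ∫(6*sin(z)) dz + ∫(5*sin(3*z)/2) dz.
Step 2. Evaluate the standard form: now 3*atan(z/2)/2 + ∫(6*sin(z)) dz + ∫(5*sin(3*z)/2) dz.
Step 3. Evaluate the standard form: now -6*cos(z) + 3*atan(z/2)/2 + ∫(5*sin(3*z)/2) dz.
Step 4. Evaluate the standard form: now -6*cos(z) - 5*cos(3*z)/6 + 3*atan(z/2)/2.
Answer: -6*cos(z) - 5*cos(3*z)/6 + 3*atan(z/2)/2.


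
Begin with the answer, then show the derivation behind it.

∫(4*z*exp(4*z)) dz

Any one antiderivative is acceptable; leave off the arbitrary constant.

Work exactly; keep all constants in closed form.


The answer is z*exp(4*z) - exp(4*z)/4.
Step 1. Integrate ∫(4*z*exp(4*z)) dz by parts with u = z, dv = (4*exp(4*z)) dz, so v = exp(4*z): now z*exp(4*z) + ∫(-exp(4*z)) dz.
Step 2. Evaluate the standard form: now z*exp(4*z) - exp(4*z)/4.
Answer: z*exp(4*z) - exp(4*z)/4.


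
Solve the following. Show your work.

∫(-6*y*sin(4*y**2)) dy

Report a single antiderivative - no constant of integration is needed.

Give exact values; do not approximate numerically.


Step 1. Substitute u = y**2, turning ∫(-6*y*sin(4*y**2)) dy into ∫(-3*sin(4*u)) du: now ∫(-3*sin(4*u)) du.
Step 2. Evaluate the standard form: now 3*cos(4*u)/4.
Step 3. Substitute back u = y**2: now 3*cos(4*y**2)/4.
Answer: 3*cos(4*y**2)/4.


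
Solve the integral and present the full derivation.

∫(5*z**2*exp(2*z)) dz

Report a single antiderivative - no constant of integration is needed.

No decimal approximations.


Step 1. Integrate ∫(5*z**2*exp(2*z)) dz by parts with u = z**2, dv = (5*exp(2*z)) dz, so v = 5*exp(2*z)/2: now 5*z**2*exp(2*z)/2 + ∫(-5*z*exp(2*z)) dz.
Step 2. Integrate ∫(-5*z*exp(2*z)) dz by parts with u = z, dv = (-5*exp(2*z)) dz, so v = -5*exp(2*z)/2: now 5*z**2*exp(2*z)/2 - 5*z*exp(2*z)/2 + ∫(5*exp(2*z)/2) dz.
Step 3. Evaluate the standard form: now 5*z**2*exp(2*z)/2 - 5*z*exp(2*z)/2 + 5*exp(2*z)/4.
Answer: 5*z**2*exp(2*z)/2 - 5*z*exp(2*z)/2 + 5*exp(2*z)/4.


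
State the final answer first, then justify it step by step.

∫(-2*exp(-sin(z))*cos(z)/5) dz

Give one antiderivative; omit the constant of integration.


The answer is 2*exp(-sin(z))/5.
Step 1. Substitute u = sin(z), turning ∫(-2*exp(-sin(z))*cos(z)/5) dz into ∫(-2*exp(-u)/5) du: now ∫(-2*exp(-u)/5) du.
Step 2. Evaluate the standard form: now 2*exp(-u)/5.
Step 3. Substitute back u = sin(z): now 2*exp(-sin(z))/5.
Answer: 2*exp(-sin(z))/5.


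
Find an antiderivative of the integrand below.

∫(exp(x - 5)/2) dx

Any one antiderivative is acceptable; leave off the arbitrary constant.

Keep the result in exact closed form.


Answer: exp(x - 5)/2.


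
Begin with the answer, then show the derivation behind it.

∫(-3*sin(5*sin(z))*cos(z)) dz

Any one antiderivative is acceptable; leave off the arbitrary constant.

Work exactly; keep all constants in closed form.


The answer is 3*cos(5*sin(z))/5.
Step 1. Substitute u = sin(z), turning ∫(-3*sin(5*sin(z))*cos(z)) dz into ∫(-3*sin(5*u)) du: now ∫(-3*sin(5*u)) du.
Step 2. Evaluate the standard form: now 3*cos(5*u)/5.
Step 3. Substitute back u = sin(z): now 3*cos(5*sin(z))/5.
Answer: 3*cos(5*sin(z))/5.


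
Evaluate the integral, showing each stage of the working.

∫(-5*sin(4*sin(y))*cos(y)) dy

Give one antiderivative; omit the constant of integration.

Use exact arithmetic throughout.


Step 1. Substitute u = sin(y), turning ∫(-5*sin(4*sin(y))*cos(y)) dy into ∫(-5*sin(4*u)) du: now ∫(-5*sin(4*u)) du.
Step 2. Evaluate the standard form: now 5*cos(4*u)/4.
Step 3. Substitute back u = sin(y): now 5*cos(4*sin(y))/4.
Answer: 5*cos(4*sin(y))/4.


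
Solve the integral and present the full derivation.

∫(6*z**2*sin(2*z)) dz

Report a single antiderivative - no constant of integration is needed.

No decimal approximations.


Step 1. Integrate ∫(6*z**2*sin(2*z)) dz by parts with u = z**2, dv = (6*sin(2*z)) dz, so v = -3*cos(2*z): now -3*z**2*cos(2*z) + ∫(6*z*cos(2*z)) dz.
Step 2. Integrate ∫(6*z*cos(2*z)) dz by parts with u = z, dv = (6*cos(2*z)) dz, so v = 3*sin(2*z): now -3*z**2*cos(2*z) + 3*z*sin(2*z) + ∫(-3*sin(2*z)) dz.
Step 3. Evaluate the standard form: now -3*z**2*cos(2*z) + 3*z*sin(2*z) + 3*cos(2*z)/2.
Answer: -3*z**2*cos(2*z) + 3*z*sin(2*z) + 3*cos(2*z)/2.


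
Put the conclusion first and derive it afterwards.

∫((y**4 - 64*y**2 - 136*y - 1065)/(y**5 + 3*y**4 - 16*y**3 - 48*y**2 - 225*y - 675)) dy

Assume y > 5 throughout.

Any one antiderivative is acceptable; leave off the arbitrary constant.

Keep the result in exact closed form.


The answer is -log(y - 5) + 4*log(y + 3) - 2*log(y + 5) + 4*atan(y/3)/3.
Step 1. Decompose ∫((y**4 - 64*y**2 - 136*y - 1065)/(y**5 + 3*y**4 - 16*y**3 - 48*y**2 - 225*y - 675)) dy by partial fractions, (y**4 - 64*y**2 - 136*y - 1065)/(y**5 + 3*y**4 - 16*y**3 - 48*y**2 - 225*y - 675) = 4/(y**2 + 9) - 2/(y + 5) + 4/(y + 3) - 1/(y - 5): now ∫(-1/(y - 5)) dy + ∫(4/(y + 3)) dy + ∫(-2/(y + 5)) dy + ∫(4/(y**2 + 9)) dy.
Step 2. Evaluate the standard form [assuming y > -5]: now -2*log(y + 5) + ∫(-1/(y - 5)) dy + ∫(4/(y + 3)) dy + ∫(4/(y**2 + 9)) dy.
Step 3. Evaluate the standard form [assuming y > -3]: now 4*log(y + 3) - 2*log(y + 5) + ∫(-1/(y - 5)) dy + ∫(4/(y**2 + 9)) dy.
Step 4. Evaluate the standard form [assuming y > 5]: now -log(y - 5) + 4*log(y + 3) - 2*log(y + 5) + ∫(4/(y**2 + 9)) dy.
Step 5. Evaluate the standard form: now -log(y - 5) + 4*log(y + 3) - 2*log(y + 5) + 4*atan(y/3)/3.
Answer: -log(y - 5) + 4*log(y + 3) - 2*log(y + 5) + 4*atan(y/3)/3.


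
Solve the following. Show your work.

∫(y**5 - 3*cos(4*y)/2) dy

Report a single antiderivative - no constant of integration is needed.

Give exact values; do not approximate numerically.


Step 1. Rewrite: now ∫(y**5) dy + ∫(-3*cos(4*y)/2) dy.
Step 2. Evaluate the standard form: now y**6/6 + ∫(-3*cos(4*y)/2) dy.
Step 3. Evaluate the standard form: now y**6/6 - 3*sin(4*y)/8.
Answer: y**6/6 - 3*sin(4*y)/8.


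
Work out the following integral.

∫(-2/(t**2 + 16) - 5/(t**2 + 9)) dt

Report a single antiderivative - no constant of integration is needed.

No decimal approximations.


Answer: -atan(t/4)/2 - 5*atan(t/3)/3.


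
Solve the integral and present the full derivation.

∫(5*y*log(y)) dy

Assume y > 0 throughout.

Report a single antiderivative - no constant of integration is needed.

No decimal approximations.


Step 1. Integrate ∫(5*y*log(y)) dy by parts with u = log(y), dv = (5*y) dy, so v = 5*y**2/2 [assuming y > 0]: now 5*y**2*log(y)/2 + ∫(-5*y/2) dy.
Step 2. Evaluate the standard form: now 5*y**2*log(y)/2 - 5*y**2/4.
Answer: 5*y**2*log(y)/2 - 5*y**2/4.


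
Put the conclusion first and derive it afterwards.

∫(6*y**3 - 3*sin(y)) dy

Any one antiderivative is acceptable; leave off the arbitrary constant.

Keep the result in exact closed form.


The answer is 3*y**4/2 + 3*cos(y).
Step 1. Rewrite: now ∫(6*y**3) dy + ∫(-3*sin(y)) dy.
Step 2. Evaluate the standard form: now 3*cos(y) + ∫(6*y**3) dy.
Step 3. Evaluate the standard form: now 3*y**4/2 + 3*cos(y).
Answer: 3*y**4/2 + 3*cos(y).


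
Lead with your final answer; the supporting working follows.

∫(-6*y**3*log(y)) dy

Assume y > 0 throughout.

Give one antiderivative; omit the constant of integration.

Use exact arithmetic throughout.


The answer is -3*y**4*log(y)/2 + 3*y**4/8.
Step 1. Integrate ∫(-6*y**3*log(y)) dy by parts with u = log(y), dv = (-6*y**3) dy, so v = -3*y**4/2 [assuming y > 0]: now -3*y**4*log(y)/2 + ∫(3*y**3/2) dy.
Step 2. Evaluate the standard form: now -3*y**4*log(y)/2 + 3*y**4/8.
Answer: -3*y**4*log(y)/2 + 3*y**4/8.


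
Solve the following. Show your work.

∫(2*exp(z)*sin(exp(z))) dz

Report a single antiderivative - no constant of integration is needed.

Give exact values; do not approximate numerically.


Step 1. Substitute u = exp(z), turning ∫(2*exp(z)*sin(exp(z))) dz into ∫(2*sin(u)) du: now ∫(2*sin(u)) du.
Step 2. Evaluate the standard form: now -2*cos(u).
Step 3. Substitute back u = exp(z): now -2*cos(exp(z)).
Answer: -2*cos(exp(z)).


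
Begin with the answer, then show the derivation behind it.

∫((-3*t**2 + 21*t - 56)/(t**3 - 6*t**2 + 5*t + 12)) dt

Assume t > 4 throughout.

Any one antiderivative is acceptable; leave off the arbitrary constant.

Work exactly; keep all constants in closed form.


The answer is -4*log(t - 4) + 5*log(t - 3) - 4*log(t + 1).
Step 1. Decompose ∫((-3*t**2 + 21*t - 56)/(t**3 - 6*t**2 + 5*t + 12)) dt by partial fractions, (-3*t**2 + 21*t - 56)/(t**3 - 6*t**2 + 5*t + 12) = -4/(t + 1) + 5/(t - 3) - 4/(t - 4): now ∫(-4/(t - 4)) dt + ∫(5/(t - 3)) dt + ∫(-4/(t + 1)) dt.
Step 2. Evaluate the standard form [assuming t > 4]: now -4*log(t - 4) + ∫(5/(t - 3)) dt + ∫(-4/(t + 1)) dt.
Step 3. Evaluate the standard form [assuming t > -1]: now -4*log(t - 4) - 4*log(t + 1) + ∫(5/(t - 3)) dt.
Step 4. Evaluate the standard form [assuming t > 3]: now -4*log(t - 4) + 5*log(t - 3) - 4*log(t + 1).
Answer: -4*log(t - 4) + 5*log(t - 3) - 4*log(t + 1).


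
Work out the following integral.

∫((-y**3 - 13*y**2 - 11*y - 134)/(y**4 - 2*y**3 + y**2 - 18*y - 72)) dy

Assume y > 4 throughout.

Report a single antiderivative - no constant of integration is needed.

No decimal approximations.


Answer: -3*log(y - 4) + 2*log(y + 2) + atan(y/3)/3.


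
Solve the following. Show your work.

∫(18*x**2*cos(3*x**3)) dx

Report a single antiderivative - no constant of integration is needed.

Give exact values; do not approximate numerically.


Step 1. Substitute u = x**3, turning ∫(18*x**2*cos(3*x**3)) dx into ∫(6*cos(3*u)) du: now ∫(6*cos(3*u)) du.
Step 2. Evaluate the standard form: now 2*sin(3*u).
Step 3. Substitute back u = x**3: now 2*sin(3*x**3).
Answer: 2*sin(3*x**3).


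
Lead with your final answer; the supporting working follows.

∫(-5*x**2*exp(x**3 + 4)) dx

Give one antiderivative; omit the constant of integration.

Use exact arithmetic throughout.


The answer is -5*exp(x**3 + 4)/3.
Step 1. Substitute u = x**3 + 4, turning ∫(-5*x**2*exp(x**3 + 4)) dx into ∫(-5*exp(u)/3) du: now ∫(-5*exp(u)/3) du.
Step 2. Evaluate the standard form: now -5*exp(u)/3.
Step 3. Substitute back u = x**3 + 4: now -5*exp(x**3 + 4)/3.
Answer: -5*exp(x**3 + 4)/3.


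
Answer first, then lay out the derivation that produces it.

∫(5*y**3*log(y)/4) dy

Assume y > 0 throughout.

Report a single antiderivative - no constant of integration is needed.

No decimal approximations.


The answer is 5*y**4*log(y)/16 - 5*y**4/64.
Step 1. Integrate ∫(5*y**3*log(y)/4) dy by parts with u = log(y), dv = (5*y**3/4) dy, so v = 5*y**4/16 [assuming y > 0]: now 5*y**4*log(y)/16 + ∫(-5*y**3/16) dy.
Step 2. Evaluate the standard form: now 5*y**4*log(y)/16 - 5*y**4/64.
Answer: 5*y**4*log(y)/16 - 5*y**4/64.


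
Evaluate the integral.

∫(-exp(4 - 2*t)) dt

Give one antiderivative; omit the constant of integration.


Answer: exp(4 - 2*t)/2.


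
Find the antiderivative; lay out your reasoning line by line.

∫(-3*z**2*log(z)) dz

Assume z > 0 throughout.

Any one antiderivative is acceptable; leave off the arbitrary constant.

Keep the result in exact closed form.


Step 1. Integrate ∫(-3*z**2*log(z)) dz by parts with u = log(z), dv = (-3*z**2) dz, so v = -z**3 [assuming z > 0]: now -z**3*log(z) + ∫(z**2) dz.
Step 2. Evaluate the standard form: now -z**3*log(z) + z**3/3.
Answer: -z**3*log(z) + z**3/3.


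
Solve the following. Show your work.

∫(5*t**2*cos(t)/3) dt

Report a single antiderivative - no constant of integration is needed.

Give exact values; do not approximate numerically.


Step 1. Integrate ∫(5*t**2*cos(t)/3) dt by parts with u = t**2, dv = (5*cos(t)/3) dt, so v = 5*sin(t)/3: now 5*t**2*sin(t)/3 + ∫(-10*t*sin(t)/3) dt.
Step 2. Integrate ∫(-10*t*sin(t)/3) dt by parts with u = t, dv = (-10*sin(t)/3) dt, so v = 10*cos(t)/3: now 5*t**2*sin(t)/3 + 10*t*cos(t)/3 + ∫(-10*cos(t)/3) dt.
Step 3. Evaluate the standard form: now 5*t**2*sin(t)/3 + 10*t*cos(t)/3 - 10*sin(t)/3.
Answer: 5*t**2*sin(t)/3 + 10*t*cos(t)/3 - 10*sin(t)/3.


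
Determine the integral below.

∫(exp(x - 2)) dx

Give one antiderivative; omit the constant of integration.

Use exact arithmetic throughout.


Answer: exp(x - 2).


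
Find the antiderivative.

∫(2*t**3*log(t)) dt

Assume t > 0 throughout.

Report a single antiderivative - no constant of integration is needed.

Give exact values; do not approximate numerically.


Answer: t**4*log(t)/2 - t**4/8.


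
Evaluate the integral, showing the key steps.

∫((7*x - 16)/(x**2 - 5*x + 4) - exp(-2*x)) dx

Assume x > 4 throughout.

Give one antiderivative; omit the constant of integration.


Step 1. Rewrite: now ∫((7*x - 16)/(x**2 - 5*x + 4)) dx + ∫(-exp(-2*x)) dx.
Step 2. Decompose ∫((7*x - 16)/(x**2 - 5*x + 4)) dx by partial fractions, (7*x - 16)/(x**2 - 5*x + 4) = 3/(x - 1) + 4/(x - 4): now ∫(4/(x - 4)) dx + ∫(3/(x - 1)) dx + ∫(-exp(-2*x)) dx.
Step 3. Evaluate the standard form [assuming x > 4]: now 4*log(x - 4) + ∫(3/(x - 1)) dx + ∫(-exp(-2*x)) dx.
Step 4. Evaluate the standard form [assuming x > 1]: now 4*log(x - 4) + 3*log(x - 1) + ∫(-exp(-2*x)) dx.
Step 5. Evaluate the standard form: now 4*log(x - 4) + 3*log(x - 1) + exp(-2*x)/2.
Answer: 4*log(x - 4) + 3*log(x - 1) + exp(-2*x)/2.


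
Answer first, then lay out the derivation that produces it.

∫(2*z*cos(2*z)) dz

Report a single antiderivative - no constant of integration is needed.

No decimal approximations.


The answer is z*sin(2*z) + cos(2*z)/2.
Step 1. Integrate ∫(2*z*cos(2*z)) dz by parts with u = z, dv = (2*cos(2*z)) dz, so v = sin(2*z): now z*sin(2*z) + ∫(-sin(2*z)) dz.
Step 2. Evaluate the standard form: now z*sin(2*z) + cos(2*z)/2.
Answer: z*sin(2*z) + cos(2*z)/2.
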